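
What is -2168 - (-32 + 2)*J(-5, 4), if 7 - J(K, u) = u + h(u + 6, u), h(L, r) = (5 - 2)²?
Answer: -2348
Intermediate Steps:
h(L, r) = 9 (h(L, r) = 3² = 9)
J(K, u) = -2 - u (J(K, u) = 7 - (u + 9) = 7 - (9 + u) = 7 + (-9 - u) = -2 - u)
-2168 - (-32 + 2)*J(-5, 4) = -2168 - (-32 + 2)*(-2 - 1*4) = -2168 - (-30)*(-2 - 4) = -2168 - (-30)*(-6) = -2168 - 1*180 = -2168 - 180 = -2348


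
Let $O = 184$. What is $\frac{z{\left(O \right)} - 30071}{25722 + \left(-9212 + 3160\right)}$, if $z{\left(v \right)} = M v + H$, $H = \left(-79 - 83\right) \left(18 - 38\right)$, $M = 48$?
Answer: $- \frac{17999}{19670} \approx -0.91505$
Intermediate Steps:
$H = 3240$ ($H = \left(-162\right) \left(-20\right) = 3240$)
$z{\left(v \right)} = 3240 + 48 v$ ($z{\left(v \right)} = 48 v + 3240 = 3240 + 48 v$)
$\frac{z{\left(O \right)} - 30071}{25722 + \left(-9212 + 3160\right)} = \frac{\left(3240 + 48 \cdot 184\right) - 30071}{25722 + \left(-9212 + 3160\right)} = \frac{\left(3240 + 8832\right) - 30071}{25722 - 6052} = \frac{12072 - 30071}{19670} = \left(-17999\right) \frac{1}{19670} = - \frac{17999}{19670}$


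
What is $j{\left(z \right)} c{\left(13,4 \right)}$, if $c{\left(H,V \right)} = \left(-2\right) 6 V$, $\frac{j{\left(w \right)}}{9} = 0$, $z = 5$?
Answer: $0$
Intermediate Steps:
$j{\left(w \right)} = 0$ ($j{\left(w \right)} = 9 \cdot 0 = 0$)
$c{\left(H,V \right)} = - 12 V$
$j{\left(z \right)} c{\left(13,4 \right)} = 0 \left(\left(-12\right) 4\right) = 0 \left(-48\right) = 0$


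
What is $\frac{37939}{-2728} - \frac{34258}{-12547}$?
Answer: $- \frac{34778619}{3111656} \approx -11.177$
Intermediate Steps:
$\frac{37939}{-2728} - \frac{34258}{-12547} = 37939 \left(- \frac{1}{2728}\right) - - \frac{34258}{12547} = - \frac{3449}{248} + \frac{34258}{12547} = - \frac{34778619}{3111656}$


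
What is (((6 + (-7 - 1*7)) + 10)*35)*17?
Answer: 1190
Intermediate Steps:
(((6 + (-7 - 1*7)) + 10)*35)*17 = (((6 + (-7 - 7)) + 10)*35)*17 = (((6 - 14) + 10)*35)*17 = ((-8 + 10)*35)*17 = (2*35)*17 = 70*17 = 1190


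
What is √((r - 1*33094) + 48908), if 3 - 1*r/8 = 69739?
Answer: I*√542074 ≈ 736.26*I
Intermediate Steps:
r = -557888 (r = 24 - 8*69739 = 24 - 557912 = -557888)
√((r - 1*33094) + 48908) = √((-557888 - 1*33094) + 48908) = √((-557888 - 33094) + 48908) = √(-590982 + 48908) = √(-542074) = I*√542074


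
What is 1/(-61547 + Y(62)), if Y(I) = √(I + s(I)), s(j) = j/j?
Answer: -61547/3788033146 - 3*√7/3788033146 ≈ -1.6250e-5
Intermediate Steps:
s(j) = 1
Y(I) = √(1 + I) (Y(I) = √(I + 1) = √(1 + I))
1/(-61547 + Y(62)) = 1/(-61547 + √(1 + 62)) = 1/(-61547 + √63) = 1/(-61547 + 3*√7)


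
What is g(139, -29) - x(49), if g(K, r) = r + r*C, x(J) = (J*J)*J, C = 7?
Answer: -117881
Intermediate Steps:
x(J) = J³ (x(J) = J²*J = J³)
g(K, r) = 8*r (g(K, r) = r + r*7 = r + 7*r = 8*r)
g(139, -29) - x(49) = 8*(-29) - 1*49³ = -232 - 1*117649 = -232 - 117649 = -117881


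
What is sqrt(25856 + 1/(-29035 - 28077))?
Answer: sqrt(174249168778)/2596 ≈ 160.80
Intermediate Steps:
sqrt(25856 + 1/(-29035 - 28077)) = sqrt(25856 + 1/(-57112)) = sqrt(25856 - 1/57112) = sqrt(1476687871/57112) = sqrt(174249168778)/2596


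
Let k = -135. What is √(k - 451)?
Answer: I*√586 ≈ 24.207*I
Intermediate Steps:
√(k - 451) = √(-135 - 451) = √(-586) = I*√586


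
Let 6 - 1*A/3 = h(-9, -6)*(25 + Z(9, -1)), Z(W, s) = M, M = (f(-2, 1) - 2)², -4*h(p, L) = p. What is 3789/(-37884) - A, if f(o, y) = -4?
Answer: 1242753/3157 ≈ 393.65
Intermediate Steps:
h(p, L) = -p/4
M = 36 (M = (-4 - 2)² = (-6)² = 36)
Z(W, s) = 36
A = -1575/4 (A = 18 - 3*(-¼*(-9))*(25 + 36) = 18 - 27*61/4 = 18 - 3*549/4 = 18 - 1647/4 = -1575/4 ≈ -393.75)
3789/(-37884) - A = 3789/(-37884) - 1*(-1575/4) = 3789*(-1/37884) + 1575/4 = -1263/12628 + 1575/4 = 1242753/3157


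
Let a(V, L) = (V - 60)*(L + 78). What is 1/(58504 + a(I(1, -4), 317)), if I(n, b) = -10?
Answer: 1/30854 ≈ 3.2411e-5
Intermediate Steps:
a(V, L) = (-60 + V)*(78 + L)
1/(58504 + a(I(1, -4), 317)) = 1/(58504 + (-4680 - 60*317 + 78*(-10) + 317*(-10))) = 1/(58504 + (-4680 - 19020 - 780 - 3170)) = 1/(58504 - 27650) = 1/30854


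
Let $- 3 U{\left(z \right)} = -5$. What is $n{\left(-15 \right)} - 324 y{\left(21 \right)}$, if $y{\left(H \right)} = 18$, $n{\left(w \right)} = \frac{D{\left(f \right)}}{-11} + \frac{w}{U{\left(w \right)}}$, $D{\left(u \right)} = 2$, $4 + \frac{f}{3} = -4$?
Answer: $- \frac{64253}{11} \approx -5841.2$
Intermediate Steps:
$f = -24$ ($f = -12 + 3 \left(-4\right) = -12 - 12 = -24$)
$U{\left(z \right)} = \frac{5}{3}$ ($U{\left(z \right)} = \left(- \frac{1}{3}\right) \left(-5\right) = \frac{5}{3}$)
$n{\left(w \right)} = - \frac{2}{11} + \frac{3 w}{5}$ ($n{\left(w \right)} = \frac{2}{-11} + \frac{w}{\frac{5}{3}} = 2 \left(- \frac{1}{11}\right) + w \frac{3}{5} = - \frac{2}{11} + \frac{3 w}{5}$)
$n{\left(-15 \right)} - 324 y{\left(21 \right)} = \left(- \frac{2}{11} + \frac{3}{5} \left(-15\right)\right) - 5832 = \left(- \frac{2}{11} - 9\right) - 5832 = - \frac{101}{11} - 5832 = - \frac{64253}{11}$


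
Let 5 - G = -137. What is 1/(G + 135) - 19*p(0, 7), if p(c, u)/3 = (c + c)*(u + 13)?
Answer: 1/277 ≈ 0.0036101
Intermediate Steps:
G = 142 (G = 5 - 1*(-137) = 5 + 137 = 142)
p(c, u) = 6*c*(13 + u) (p(c, u) = 3*((c + c)*(u + 13)) = 3*((2*c)*(13 + u)) = 3*(2*c*(13 + u)) = 6*c*(13 + u))
1/(G + 135) - 19*p(0, 7) = 1/(142 + 135) - 114*0*(13 + 7) = 1/277 - 114*0*20 = 1/277 - 19*0 = 1/277 + 0 = 1/277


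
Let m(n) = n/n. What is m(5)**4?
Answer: 1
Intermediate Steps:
m(n) = 1
m(5)**4 = 1**4 = 1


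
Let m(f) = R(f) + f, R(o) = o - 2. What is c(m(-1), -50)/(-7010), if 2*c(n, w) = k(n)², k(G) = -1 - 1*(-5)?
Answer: -4/3505 ≈ -0.0011412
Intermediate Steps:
k(G) = 4 (k(G) = -1 + 5 = 4)
R(o) = -2 + o
m(f) = -2 + 2*f (m(f) = (-2 + f) + f = -2 + 2*f)
c(n, w) = 8 (c(n, w) = (½)*4² = (½)*16 = 8)
c(m(-1), -50)/(-7010) = 8/(-7010) = 8*(-1/7010) = -4/3505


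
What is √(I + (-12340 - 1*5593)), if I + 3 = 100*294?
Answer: 2*√2866 ≈ 107.07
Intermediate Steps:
I = 29397 (I = -3 + 100*294 = -3 + 29400 = 29397)
√(I + (-12340 - 1*5593)) = √(29397 + (-12340 - 1*5593)) = √(29397 + (-12340 - 5593)) = √(29397 - 17933) = √11464 = 2*√2866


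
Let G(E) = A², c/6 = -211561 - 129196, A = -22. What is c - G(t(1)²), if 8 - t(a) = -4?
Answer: -2045026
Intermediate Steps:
t(a) = 12 (t(a) = 8 - 1*(-4) = 8 + 4 = 12)
c = -2044542 (c = 6*(-211561 - 129196) = 6*(-340757) = -2044542)
G(E) = 484 (G(E) = (-22)² = 484)
c - G(t(1)²) = -2044542 - 1*484 = -2044542 - 484 = -2045026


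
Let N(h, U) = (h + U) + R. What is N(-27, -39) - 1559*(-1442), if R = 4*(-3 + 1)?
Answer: 2248004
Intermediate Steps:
R = -8 (R = 4*(-2) = -8)
N(h, U) = -8 + U + h (N(h, U) = (h + U) - 8 = (U + h) - 8 = -8 + U + h)
N(-27, -39) - 1559*(-1442) = (-8 - 39 - 27) - 1559*(-1442) = -74 + 2248078 = 2248004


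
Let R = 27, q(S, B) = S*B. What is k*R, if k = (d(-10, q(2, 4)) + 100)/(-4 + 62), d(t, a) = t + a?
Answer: 1323/29 ≈ 45.621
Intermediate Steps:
q(S, B) = B*S
d(t, a) = a + t
k = 49/29 (k = ((4*2 - 10) + 100)/(-4 + 62) = ((8 - 10) + 100)/58 = (-2 + 100)*(1/58) = 98*(1/58) = 49/29 ≈ 1.6897)
k*R = (49/29)*27 = 1323/29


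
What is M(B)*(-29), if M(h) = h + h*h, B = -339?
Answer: -3322878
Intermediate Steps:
M(h) = h + h²
M(B)*(-29) = -339*(1 - 339)*(-29) = -339*(-338)*(-29) = 114582*(-29) = -3322878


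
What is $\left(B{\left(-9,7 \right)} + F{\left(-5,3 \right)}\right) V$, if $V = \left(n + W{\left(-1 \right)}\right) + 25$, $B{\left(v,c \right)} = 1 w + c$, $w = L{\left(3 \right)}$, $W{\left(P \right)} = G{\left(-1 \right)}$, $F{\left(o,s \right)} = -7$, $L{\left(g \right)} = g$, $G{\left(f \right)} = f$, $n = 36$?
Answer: $180$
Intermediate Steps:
$W{\left(P \right)} = -1$
$w = 3$
$B{\left(v,c \right)} = 3 + c$ ($B{\left(v,c \right)} = 1 \cdot 3 + c = 3 + c$)
$V = 60$ ($V = \left(36 - 1\right) + 25 = 35 + 25 = 60$)
$\left(B{\left(-9,7 \right)} + F{\left(-5,3 \right)}\right) V = \left(\left(3 + 7\right) - 7\right) 60 = \left(10 - 7\right) 60 = 3 \cdot 60 = 180$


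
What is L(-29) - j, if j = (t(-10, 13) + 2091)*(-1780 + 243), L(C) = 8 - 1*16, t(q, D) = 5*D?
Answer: 3313764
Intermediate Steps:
L(C) = -8 (L(C) = 8 - 16 = -8)
j = -3313772 (j = (5*13 + 2091)*(-1780 + 243) = (65 + 2091)*(-1537) = 2156*(-1537) = -3313772)
L(-29) - j = -8 - 1*(-3313772) = -8 + 3313772 = 3313764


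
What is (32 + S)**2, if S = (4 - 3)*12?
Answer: 1936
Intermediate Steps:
S = 12 (S = 1*12 = 12)
(32 + S)**2 = (32 + 12)**2 = 44**2 = 1936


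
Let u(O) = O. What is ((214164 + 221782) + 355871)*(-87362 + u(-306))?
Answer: -69417012756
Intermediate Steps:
((214164 + 221782) + 355871)*(-87362 + u(-306)) = ((214164 + 221782) + 355871)*(-87362 - 306) = (435946 + 355871)*(-87668) = 791817*(-87668) = -69417012756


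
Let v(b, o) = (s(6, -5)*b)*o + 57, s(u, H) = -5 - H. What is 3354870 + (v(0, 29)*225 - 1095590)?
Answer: 2272105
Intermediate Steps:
v(b, o) = 57 (v(b, o) = ((-5 - 1*(-5))*b)*o + 57 = ((-5 + 5)*b)*o + 57 = (0*b)*o + 57 = 0*o + 57 = 0 + 57 = 57)
3354870 + (v(0, 29)*225 - 1095590) = 3354870 + (57*225 - 1095590) = 3354870 + (12825 - 1095590) = 3354870 - 1082765 = 2272105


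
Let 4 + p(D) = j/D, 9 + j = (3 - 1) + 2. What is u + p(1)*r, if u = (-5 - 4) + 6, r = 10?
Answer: -93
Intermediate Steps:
j = -5 (j = -9 + ((3 - 1) + 2) = -9 + (2 + 2) = -9 + 4 = -5)
p(D) = -4 - 5/D
u = -3 (u = -9 + 6 = -3)
u + p(1)*r = -3 + (-4 - 5/1)*10 = -3 + (-4 - 5*1)*10 = -3 + (-4 - 5)*10 = -3 - 9*10 = -3 - 90 = -93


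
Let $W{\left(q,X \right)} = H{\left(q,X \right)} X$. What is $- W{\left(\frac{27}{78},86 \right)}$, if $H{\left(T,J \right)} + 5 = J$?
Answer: $-6966$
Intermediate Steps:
$H{\left(T,J \right)} = -5 + J$
$W{\left(q,X \right)} = X \left(-5 + X\right)$ ($W{\left(q,X \right)} = \left(-5 + X\right) X = X \left(-5 + X\right)$)
$- W{\left(\frac{27}{78},86 \right)} = - 86 \left(-5 + 86\right) = - 86 \cdot 81 = \left(-1\right) 6966 = -6966$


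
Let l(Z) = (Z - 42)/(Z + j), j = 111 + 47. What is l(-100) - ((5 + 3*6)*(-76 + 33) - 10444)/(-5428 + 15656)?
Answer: -394631/296612 ≈ -1.3305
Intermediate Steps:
j = 158
l(Z) = (-42 + Z)/(158 + Z) (l(Z) = (Z - 42)/(Z + 158) = (-42 + Z)/(158 + Z))
l(-100) - ((5 + 3*6)*(-76 + 33) - 10444)/(-5428 + 15656) = (-42 - 100)/(158 - 100) - ((5 + 3*6)*(-76 + 33) - 10444)/(-5428 + 15656) = -142/58 - ((5 + 18)*(-43) - 10444)/10228 = (1/58)*(-142) - (23*(-43) - 10444)/10228 = -71/29 - (-989 - 10444)/10228 = -71/29 - (-11433)/10228 = -71/29 - 1*(-11433/10228) = -71/29 + 11433/10228 = -394631/296612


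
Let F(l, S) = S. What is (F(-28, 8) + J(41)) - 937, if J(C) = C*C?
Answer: 752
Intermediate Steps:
J(C) = C²
(F(-28, 8) + J(41)) - 937 = (8 + 41²) - 937 = (8 + 1681) - 937 = 1689 - 937 = 752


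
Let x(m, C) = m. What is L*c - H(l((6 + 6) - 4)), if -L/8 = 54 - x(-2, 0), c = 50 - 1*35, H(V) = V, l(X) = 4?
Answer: -6724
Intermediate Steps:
c = 15 (c = 50 - 35 = 15)
L = -448 (L = -8*(54 - 1*(-2)) = -8*(54 + 2) = -8*56 = -448)
L*c - H(l((6 + 6) - 4)) = -448*15 - 1*4 = -6720 - 4 = -6724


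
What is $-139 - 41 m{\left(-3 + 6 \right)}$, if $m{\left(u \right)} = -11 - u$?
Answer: $435$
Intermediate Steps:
$-139 - 41 m{\left(-3 + 6 \right)} = -139 - 41 \left(-11 - \left(-3 + 6\right)\right) = -139 - 41 \left(-11 - 3\right) = -139 - -574 = -139 + 574 = 435$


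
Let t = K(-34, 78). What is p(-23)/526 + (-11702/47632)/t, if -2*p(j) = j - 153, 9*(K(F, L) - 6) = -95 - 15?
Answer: 72531941/350762048 ≈ 0.20678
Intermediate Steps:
K(F, L) = -56/9 (K(F, L) = 6 + (-95 - 15)/9 = 6 + (⅑)*(-110) = 6 - 110/9 = -56/9)
t = -56/9 ≈ -6.2222
p(j) = 153/2 - j/2 (p(j) = -(j - 153)/2 = -(-153 + j)/2 = 153/2 - j/2)
p(-23)/526 + (-11702/47632)/t = (153/2 - ½*(-23))/526 + (-11702/47632)/(-56/9) = (153/2 + 23/2)*(1/526) - 11702*1/47632*(-9/56) = 88*(1/526) - 5851/23816*(-9/56) = 44/263 + 52659/1333696 = 72531941/350762048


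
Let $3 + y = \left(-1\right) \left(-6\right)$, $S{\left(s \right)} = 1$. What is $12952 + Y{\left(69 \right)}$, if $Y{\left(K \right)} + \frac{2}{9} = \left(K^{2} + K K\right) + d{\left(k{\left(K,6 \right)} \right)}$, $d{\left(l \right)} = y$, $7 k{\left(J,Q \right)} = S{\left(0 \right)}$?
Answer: $\frac{202291}{9} \approx 22477.0$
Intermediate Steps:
$k{\left(J,Q \right)} = \frac{1}{7}$ ($k{\left(J,Q \right)} = \frac{1}{7} \cdot 1 = \frac{1}{7}$)
$y = 3$ ($y = -3 - -6 = -3 + 6 = 3$)
$d{\left(l \right)} = 3$
$Y{\left(K \right)} = \frac{25}{9} + 2 K^{2}$ ($Y{\left(K \right)} = - \frac{2}{9} + \left(\left(K^{2} + K K\right) + 3\right) = - \frac{2}{9} + \left(\left(K^{2} + K^{2}\right) + 3\right) = - \frac{2}{9} + \left(2 K^{2} + 3\right) = - \frac{2}{9} + \left(3 + 2 K^{2}\right) = \frac{25}{9} + 2 K^{2}$)
$12952 + Y{\left(69 \right)} = 12952 + \left(\frac{25}{9} + 2 \cdot 69^{2}\right) = 12952 + \left(\frac{25}{9} + 2 \cdot 4761\right) = 12952 + \left(\frac{25}{9} + 9522\right) = 12952 + \frac{85723}{9} = \frac{202291}{9}$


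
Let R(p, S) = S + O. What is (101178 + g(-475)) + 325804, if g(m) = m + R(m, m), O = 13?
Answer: 426045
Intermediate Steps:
R(p, S) = 13 + S (R(p, S) = S + 13 = 13 + S)
g(m) = 13 + 2*m (g(m) = m + (13 + m) = 13 + 2*m)
(101178 + g(-475)) + 325804 = (101178 + (13 + 2*(-475))) + 325804 = (101178 + (13 - 950)) + 325804 = (101178 - 937) + 325804 = 100241 + 325804 = 426045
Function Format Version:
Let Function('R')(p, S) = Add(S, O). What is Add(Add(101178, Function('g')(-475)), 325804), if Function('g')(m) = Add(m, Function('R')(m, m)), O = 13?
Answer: 426045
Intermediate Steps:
Function('R')(p, S) = Add(13, S) (Function('R')(p, S) = Add(S, 13) = Add(13, S))
Function('g')(m) = Add(13, Mul(2, m)) (Function('g')(m) = Add(m, Add(13, m)) = Add(13, Mul(2, m)))
Add(Add(101178, Function('g')(-475)), 325804) = Add(Add(101178, Add(13, Mul(2, -475))), 325804) = Add(Add(101178, Add(13, -950)), 325804) = Add(Add(101178, -937), 325804) = Add(100241, 325804) = 426045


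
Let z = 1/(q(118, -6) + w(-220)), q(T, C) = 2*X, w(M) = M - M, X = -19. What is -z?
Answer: 1/38 ≈ 0.026316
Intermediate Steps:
w(M) = 0
q(T, C) = -38 (q(T, C) = 2*(-19) = -38)
z = -1/38 (z = 1/(-38 + 0) = 1/(-38) = -1/38 ≈ -0.026316)
-z = -1*(-1/38) = 1/38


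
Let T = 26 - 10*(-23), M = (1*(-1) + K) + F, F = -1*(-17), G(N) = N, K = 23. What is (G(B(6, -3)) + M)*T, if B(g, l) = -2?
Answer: 9472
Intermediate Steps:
F = 17
M = 39 (M = (1*(-1) + 23) + 17 = (-1 + 23) + 17 = 22 + 17 = 39)
T = 256 (T = 26 + 230 = 256)
(G(B(6, -3)) + M)*T = (-2 + 39)*256 = 37*256 = 9472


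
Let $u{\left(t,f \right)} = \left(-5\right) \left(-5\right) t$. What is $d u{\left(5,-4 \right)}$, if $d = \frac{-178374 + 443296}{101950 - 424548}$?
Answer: $- \frac{16557625}{161299} \approx -102.65$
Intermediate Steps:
$u{\left(t,f \right)} = 25 t$
$d = - \frac{132461}{161299}$ ($d = \frac{264922}{-322598} = 264922 \left(- \frac{1}{322598}\right) = - \frac{132461}{161299} \approx -0.82121$)
$d u{\left(5,-4 \right)} = - \frac{132461 \cdot 25 \cdot 5}{161299} = \left(- \frac{132461}{161299}\right) 125 = - \frac{16557625}{161299}$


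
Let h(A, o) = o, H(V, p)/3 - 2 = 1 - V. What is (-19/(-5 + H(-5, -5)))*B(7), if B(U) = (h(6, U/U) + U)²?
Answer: -64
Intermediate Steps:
H(V, p) = 9 - 3*V (H(V, p) = 6 + 3*(1 - V) = 6 + (3 - 3*V) = 9 - 3*V)
B(U) = (1 + U)² (B(U) = (U/U + U)² = (1 + U)²)
(-19/(-5 + H(-5, -5)))*B(7) = (-19/(-5 + (9 - 3*(-5))))*(1 + 7)² = (-19/(-5 + (9 + 15)))*8² = (-19/(-5 + 24))*64 = (-19/19)*64 = ((1/19)*(-19))*64 = -1*64 = -64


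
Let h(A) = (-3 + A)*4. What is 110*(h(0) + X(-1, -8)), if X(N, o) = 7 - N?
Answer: -440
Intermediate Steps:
h(A) = -12 + 4*A
110*(h(0) + X(-1, -8)) = 110*((-12 + 4*0) + (7 - 1*(-1))) = 110*((-12 + 0) + (7 + 1)) = 110*(-12 + 8) = 110*(-4) = -440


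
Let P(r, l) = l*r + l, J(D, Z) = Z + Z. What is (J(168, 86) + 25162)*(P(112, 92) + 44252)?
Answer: 1384452432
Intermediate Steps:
J(D, Z) = 2*Z
P(r, l) = l + l*r
(J(168, 86) + 25162)*(P(112, 92) + 44252) = (2*86 + 25162)*(92*(1 + 112) + 44252) = (172 + 25162)*(92*113 + 44252) = 25334*(10396 + 44252) = 25334*54648 = 1384452432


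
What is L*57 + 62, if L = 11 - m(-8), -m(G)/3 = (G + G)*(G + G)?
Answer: 44465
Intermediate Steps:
m(G) = -12*G**2 (m(G) = -3*(G + G)*(G + G) = -3*2*G*2*G = -12*G**2)
L = 779 (L = 11 - (-12)*(-8)**2 = 11 - (-12)*64 = 11 - 1*(-768) = 11 + 768 = 779)
L*57 + 62 = 779*57 + 62 = 44403 + 62 = 44465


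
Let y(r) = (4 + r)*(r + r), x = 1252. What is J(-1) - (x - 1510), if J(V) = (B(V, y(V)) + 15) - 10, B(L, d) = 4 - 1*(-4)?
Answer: 271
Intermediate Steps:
y(r) = 2*r*(4 + r) (y(r) = (4 + r)*(2*r) = 2*r*(4 + r))
B(L, d) = 8 (B(L, d) = 4 + 4 = 8)
J(V) = 13 (J(V) = (8 + 15) - 10 = 23 - 10 = 13)
J(-1) - (x - 1510) = 13 - (1252 - 1510) = 13 - 1*(-258) = 13 + 258 = 271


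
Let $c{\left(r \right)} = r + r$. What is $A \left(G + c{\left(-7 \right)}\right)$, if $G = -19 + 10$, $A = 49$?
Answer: $-1127$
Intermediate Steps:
$c{\left(r \right)} = 2 r$
$G = -9$
$A \left(G + c{\left(-7 \right)}\right) = 49 \left(-9 + 2 \left(-7\right)\right) = 49 \left(-9 - 14\right) = 49 \left(-23\right) = -1127$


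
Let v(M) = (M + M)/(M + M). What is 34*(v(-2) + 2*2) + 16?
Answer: 186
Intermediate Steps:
v(M) = 1 (v(M) = (2*M)/((2*M)) = (2*M)*(1/(2*M)) = 1)
34*(v(-2) + 2*2) + 16 = 34*(1 + 2*2) + 16 = 34*(1 + 4) + 16 = 34*5 + 16 = 170 + 16 = 186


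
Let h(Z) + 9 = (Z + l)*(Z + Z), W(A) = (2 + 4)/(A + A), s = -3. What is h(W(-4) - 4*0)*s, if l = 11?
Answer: 585/8 ≈ 73.125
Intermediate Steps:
W(A) = 3/A (W(A) = 6/((2*A)) = 6*(1/(2*A)) = 3/A)
h(Z) = -9 + 2*Z*(11 + Z) (h(Z) = -9 + (Z + 11)*(Z + Z) = -9 + (11 + Z)*(2*Z) = -9 + 2*Z*(11 + Z))
h(W(-4) - 4*0)*s = (-9 + 2*(3/(-4) - 4*0)² + 22*(3/(-4) - 4*0))*(-3) = (-9 + 2*(3*(-¼) + 0)² + 22*(3*(-¼) + 0))*(-3) = (-9 + 2*(-¾ + 0)² + 22*(-¾ + 0))*(-3) = (-9 + 2*(-¾)² + 22*(-¾))*(-3) = (-9 + 2*(9/16) - 33/2)*(-3) = (-9 + 9/8 - 33/2)*(-3) = -195/8*(-3) = 585/8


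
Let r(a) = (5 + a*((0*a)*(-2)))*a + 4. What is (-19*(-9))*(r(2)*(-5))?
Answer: -11970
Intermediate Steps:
r(a) = 4 + 5*a (r(a) = (5 + a*(0*(-2)))*a + 4 = (5 + a*0)*a + 4 = (5 + 0)*a + 4 = 5*a + 4 = 4 + 5*a)
(-19*(-9))*(r(2)*(-5)) = (-19*(-9))*((4 + 5*2)*(-5)) = 171*((4 + 10)*(-5)) = 171*(14*(-5)) = 171*(-70) = -11970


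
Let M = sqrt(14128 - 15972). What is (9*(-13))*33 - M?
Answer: -3861 - 2*I*sqrt(461) ≈ -3861.0 - 42.942*I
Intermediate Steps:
M = 2*I*sqrt(461) (M = sqrt(-1844) = 2*I*sqrt(461) ≈ 42.942*I)
(9*(-13))*33 - M = (9*(-13))*33 - 2*I*sqrt(461) = -117*33 - 2*I*sqrt(461) = -3861 - 2*I*sqrt(461)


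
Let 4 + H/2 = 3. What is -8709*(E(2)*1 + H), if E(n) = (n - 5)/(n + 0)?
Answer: 60963/2 ≈ 30482.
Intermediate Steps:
H = -2 (H = -8 + 2*3 = -8 + 6 = -2)
E(n) = (-5 + n)/n
-8709*(E(2)*1 + H) = -8709*(((-5 + 2)/2)*1 - 2) = -8709*(((½)*(-3))*1 - 2) = -8709*(-3/2*1 - 2) = -8709*(-3/2 - 2) = -8709*(-7/2) = 60963/2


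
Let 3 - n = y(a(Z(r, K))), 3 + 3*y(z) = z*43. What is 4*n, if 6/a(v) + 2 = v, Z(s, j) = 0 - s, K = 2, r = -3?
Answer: -328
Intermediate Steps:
Z(s, j) = -s
a(v) = 6/(-2 + v)
y(z) = -1 + 43*z/3 (y(z) = -1 + (z*43)/3 = -1 + (43*z)/3 = -1 + 43*z/3)
n = -82 (n = 3 - (-1 + 43*(6/(-2 - 1*(-3)))/3) = 3 - (-1 + 43*(6/(-2 + 3))/3) = 3 - (-1 + 43*(6/1)/3) = 3 - (-1 + 43*(6*1)/3) = 3 - (-1 + (43/3)*6) = 3 - (-1 + 86) = 3 - 1*85 = 3 - 85 = -82)
4*n = 4*(-82) = -328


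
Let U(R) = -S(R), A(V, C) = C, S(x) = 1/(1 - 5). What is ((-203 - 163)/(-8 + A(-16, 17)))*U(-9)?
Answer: -61/6 ≈ -10.167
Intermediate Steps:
S(x) = -¼ (S(x) = 1/(-4) = -¼)
U(R) = ¼ (U(R) = -1*(-¼) = ¼)
((-203 - 163)/(-8 + A(-16, 17)))*U(-9) = ((-203 - 163)/(-8 + 17))*(¼) = -366/9*(¼) = -366*⅑*(¼) = -122/3*¼ = -61/6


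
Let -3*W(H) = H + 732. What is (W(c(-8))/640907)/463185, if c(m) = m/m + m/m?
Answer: -734/890575526385 ≈ -8.2419e-10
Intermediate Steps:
c(m) = 2 (c(m) = 1 + 1 = 2)
W(H) = -244 - H/3 (W(H) = -(H + 732)/3 = -(732 + H)/3 = -244 - H/3)
(W(c(-8))/640907)/463185 = ((-244 - ⅓*2)/640907)/463185 = ((-244 - ⅔)*(1/640907))*(1/463185) = -734/3*1/640907*(1/463185) = -734/1922721*1/463185 = -734/890575526385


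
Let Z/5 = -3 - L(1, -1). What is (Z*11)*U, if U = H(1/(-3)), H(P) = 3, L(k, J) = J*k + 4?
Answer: -990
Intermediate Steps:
L(k, J) = 4 + J*k
Z = -30 (Z = 5*(-3 - (4 - 1*1)) = 5*(-3 - (4 - 1)) = 5*(-3 - 1*3) = 5*(-3 - 3) = 5*(-6) = -30)
U = 3
(Z*11)*U = -30*11*3 = -330*3 = -990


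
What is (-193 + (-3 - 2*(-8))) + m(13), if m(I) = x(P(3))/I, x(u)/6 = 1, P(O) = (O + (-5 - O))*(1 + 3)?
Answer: -2334/13 ≈ -179.54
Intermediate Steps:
P(O) = -20 (P(O) = -5*4 = -20)
x(u) = 6 (x(u) = 6*1 = 6)
m(I) = 6/I
(-193 + (-3 - 2*(-8))) + m(13) = (-193 + (-3 - 2*(-8))) + 6/13 = (-193 + (-3 + 16)) + 6*(1/13) = (-193 + 13) + 6/13 = -180 + 6/13 = -2334/13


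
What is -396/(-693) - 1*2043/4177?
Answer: 2407/29239 ≈ 0.082322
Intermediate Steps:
-396/(-693) - 1*2043/4177 = -396*(-1/693) - 2043*1/4177 = 4/7 - 2043/4177 = 2407/29239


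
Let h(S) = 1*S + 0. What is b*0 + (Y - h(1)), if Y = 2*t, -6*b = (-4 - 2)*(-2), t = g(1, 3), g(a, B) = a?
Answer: 1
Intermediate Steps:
t = 1
h(S) = S (h(S) = S + 0 = S)
b = -2 (b = -(-4 - 2)*(-2)/6 = -(-1)*(-2) = -⅙*12 = -2)
Y = 2 (Y = 2*1 = 2)
b*0 + (Y - h(1)) = -2*0 + (2 - 1*1) = 0 + (2 - 1) = 0 + 1 = 1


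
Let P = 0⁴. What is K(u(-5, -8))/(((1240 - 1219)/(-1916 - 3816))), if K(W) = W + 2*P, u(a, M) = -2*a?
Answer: -57320/21 ≈ -2729.5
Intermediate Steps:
P = 0
K(W) = W (K(W) = W + 2*0 = W + 0 = W)
K(u(-5, -8))/(((1240 - 1219)/(-1916 - 3816))) = (-2*(-5))/(((1240 - 1219)/(-1916 - 3816))) = 10/((21/(-5732))) = 10/((21*(-1/5732))) = 10/(-21/5732) = 10*(-5732/21) = -57320/21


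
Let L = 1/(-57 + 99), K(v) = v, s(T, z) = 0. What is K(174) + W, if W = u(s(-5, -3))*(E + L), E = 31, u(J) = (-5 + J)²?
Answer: 39883/42 ≈ 949.60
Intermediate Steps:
L = 1/42 ≈ 0.023810
W = 32575/42 (W = (-5 + 0)²*(31 + 1/42) = (-5)²*(1303/42) = 25*(1303/42) = 32575/42 ≈ 775.60)
K(174) + W = 174 + 32575/42 = 39883/42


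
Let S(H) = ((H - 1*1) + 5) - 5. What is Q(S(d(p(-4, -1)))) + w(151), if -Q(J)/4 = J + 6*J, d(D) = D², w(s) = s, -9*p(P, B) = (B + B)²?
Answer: 14051/81 ≈ 173.47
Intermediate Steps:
p(P, B) = -4*B²/9 (p(P, B) = -(B + B)²/9 = -4*B²/9)
S(H) = -1 + H (S(H) = ((H - 1) + 5) - 5 = ((-1 + H) + 5) - 5 = (4 + H) - 5 = -1 + H)
Q(J) = -28*J (Q(J) = -4*(J + 6*J) = -28*J)
Q(S(d(p(-4, -1)))) + w(151) = -28*(-1 + (-4/9*(-1)²)²) + 151 = -28*(-1 + (-4/9*1)²) + 151 = -28*(-1 + (-4/9)²) + 151 = -28*(-1 + 16/81) + 151 = -28*(-65/81) + 151 = 1820/81 + 151 = 14051/81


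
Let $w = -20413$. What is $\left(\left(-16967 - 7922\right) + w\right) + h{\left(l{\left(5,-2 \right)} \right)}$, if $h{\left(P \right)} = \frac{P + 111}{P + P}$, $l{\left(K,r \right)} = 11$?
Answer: $- \frac{498261}{11} \approx -45296.0$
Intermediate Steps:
$h{\left(P \right)} = \frac{111 + P}{2 P}$
$\left(\left(-16967 - 7922\right) + w\right) + h{\left(l{\left(5,-2 \right)} \right)} = \left(\left(-16967 - 7922\right) - 20413\right) + \frac{111 + 11}{2 \cdot 11} = \left(\left(-16967 - 7922\right) - 20413\right) + \frac{1}{2} \cdot \frac{1}{11} \cdot 122 = \left(-24889 - 20413\right) + \frac{61}{11} = -45302 + \frac{61}{11} = - \frac{498261}{11}$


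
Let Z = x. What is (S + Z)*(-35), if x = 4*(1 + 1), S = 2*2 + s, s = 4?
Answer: -560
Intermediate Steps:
S = 8 (S = 2*2 + 4 = 4 + 4 = 8)
x = 8 (x = 4*2 = 8)
Z = 8
(S + Z)*(-35) = (8 + 8)*(-35) = 16*(-35) = -560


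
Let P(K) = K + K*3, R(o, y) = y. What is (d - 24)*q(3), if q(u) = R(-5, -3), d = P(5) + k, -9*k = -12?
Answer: 8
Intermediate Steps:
k = 4/3 (k = -⅑*(-12) = 4/3 ≈ 1.3333)
P(K) = 4*K (P(K) = K + 3*K = 4*K)
d = 64/3 (d = 4*5 + 4/3 = 20 + 4/3 = 64/3 ≈ 21.333)
q(u) = -3
(d - 24)*q(3) = (64/3 - 24)*(-3) = -8/3*(-3) = 8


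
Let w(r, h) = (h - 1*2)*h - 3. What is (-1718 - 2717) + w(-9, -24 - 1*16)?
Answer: -2758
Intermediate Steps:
w(r, h) = -3 + h*(-2 + h) (w(r, h) = (h - 2)*h - 3 = (-2 + h)*h - 3 = h*(-2 + h) - 3 = -3 + h*(-2 + h))
(-1718 - 2717) + w(-9, -24 - 1*16) = (-1718 - 2717) + (-3 + (-24 - 1*16)² - 2*(-24 - 1*16)) = -4435 + (-3 + (-24 - 16)² - 2*(-24 - 16)) = -4435 + (-3 + (-40)² - 2*(-40)) = -4435 + (-3 + 1600 + 80) = -4435 + 1677 = -2758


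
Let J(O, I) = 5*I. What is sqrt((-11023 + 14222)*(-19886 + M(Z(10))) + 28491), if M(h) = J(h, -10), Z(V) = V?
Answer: I*sqrt(63746773) ≈ 7984.2*I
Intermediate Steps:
M(h) = -50 (M(h) = 5*(-10) = -50)
sqrt((-11023 + 14222)*(-19886 + M(Z(10))) + 28491) = sqrt((-11023 + 14222)*(-19886 - 50) + 28491) = sqrt(3199*(-19936) + 28491) = sqrt(-63775264 + 28491) = sqrt(-63746773) = I*sqrt(63746773)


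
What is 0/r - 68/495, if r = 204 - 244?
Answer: -68/495 ≈ -0.13737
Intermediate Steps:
r = -40
0/r - 68/495 = 0/(-40) - 68/495 = 0*(-1/40) - 68*1/495 = 0 - 68/495 = -68/495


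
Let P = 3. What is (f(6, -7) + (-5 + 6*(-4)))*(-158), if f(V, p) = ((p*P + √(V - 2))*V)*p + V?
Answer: -122450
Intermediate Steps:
f(V, p) = V + V*p*(√(-2 + V) + 3*p) (f(V, p) = ((p*3 + √(V - 2))*V)*p + V = ((3*p + √(-2 + V))*V)*p + V = ((√(-2 + V) + 3*p)*V)*p + V = (V*(√(-2 + V) + 3*p))*p + V = V*p*(√(-2 + V) + 3*p) + V = V + V*p*(√(-2 + V) + 3*p))
(f(6, -7) + (-5 + 6*(-4)))*(-158) = (6*(1 + 3*(-7)² - 7*√(-2 + 6)) + (-5 + 6*(-4)))*(-158) = (6*(1 + 3*49 - 7*√4) + (-5 - 24))*(-158) = (6*(1 + 147 - 7*2) - 29)*(-158) = (6*(1 + 147 - 14) - 29)*(-158) = (6*134 - 29)*(-158) = (804 - 29)*(-158) = 775*(-158) = -122450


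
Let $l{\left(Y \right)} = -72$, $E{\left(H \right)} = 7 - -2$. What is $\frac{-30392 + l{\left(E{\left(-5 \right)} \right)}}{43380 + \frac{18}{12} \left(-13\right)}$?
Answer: $- \frac{60928}{86721} \approx -0.70257$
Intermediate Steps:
$E{\left(H \right)} = 9$ ($E{\left(H \right)} = 7 + 2 = 9$)
$\frac{-30392 + l{\left(E{\left(-5 \right)} \right)}}{43380 + \frac{18}{12} \left(-13\right)} = \frac{-30392 - 72}{43380 + \frac{18}{12} \left(-13\right)} = - \frac{30464}{43380 + 18 \cdot \frac{1}{12} \left(-13\right)} = - \frac{30464}{43380 + \frac{3}{2} \left(-13\right)} = - \frac{30464}{43380 - \frac{39}{2}} = - \frac{30464}{\frac{86721}{2}} = \left(-30464\right) \frac{2}{86721} = - \frac{60928}{86721}$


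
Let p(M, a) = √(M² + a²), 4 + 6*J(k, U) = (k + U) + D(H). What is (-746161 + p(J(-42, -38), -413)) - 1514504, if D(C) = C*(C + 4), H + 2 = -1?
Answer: -2260665 + √683117/2 ≈ -2.2603e+6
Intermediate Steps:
H = -3 (H = -2 - 1 = -3)
D(C) = C*(4 + C)
J(k, U) = -7/6 + U/6 + k/6 (J(k, U) = -⅔ + ((k + U) - 3*(4 - 3))/6 = -⅔ + ((U + k) - 3*1)/6 = -⅔ + ((U + k) - 3)/6 = -⅔ + (-3 + U + k)/6 = -⅔ + (-½ + U/6 + k/6) = -7/6 + U/6 + k/6)
(-746161 + p(J(-42, -38), -413)) - 1514504 = (-746161 + √((-7/6 + (⅙)*(-38) + (⅙)*(-42))² + (-413)²)) - 1514504 = (-746161 + √((-7/6 - 19/3 - 7)² + 170569)) - 1514504 = (-746161 + √((-29/2)² + 170569)) - 1514504 = (-746161 + √(841/4 + 170569)) - 1514504 = (-746161 + √(683117/4)) - 1514504 = (-746161 + √683117/2) - 1514504 = -2260665 + √683117/2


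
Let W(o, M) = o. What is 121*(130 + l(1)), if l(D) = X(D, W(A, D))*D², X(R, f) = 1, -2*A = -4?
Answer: 15851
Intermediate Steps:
A = 2 (A = -½*(-4) = 2)
l(D) = D² (l(D) = 1*D² = D²)
121*(130 + l(1)) = 121*(130 + 1²) = 121*(130 + 1) = 121*131 = 15851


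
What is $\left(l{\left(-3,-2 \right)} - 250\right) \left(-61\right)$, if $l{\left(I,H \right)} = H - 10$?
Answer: $15982$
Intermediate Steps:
$l{\left(I,H \right)} = -10 + H$ ($l{\left(I,H \right)} = H - 10 = -10 + H$)
$\left(l{\left(-3,-2 \right)} - 250\right) \left(-61\right) = \left(\left(-10 - 2\right) - 250\right) \left(-61\right) = \left(-12 - 250\right) \left(-61\right) = \left(-262\right) \left(-61\right) = 15982$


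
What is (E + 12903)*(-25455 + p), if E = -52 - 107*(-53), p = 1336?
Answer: -446732118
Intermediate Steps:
E = 5619 (E = -52 + 5671 = 5619)
(E + 12903)*(-25455 + p) = (5619 + 12903)*(-25455 + 1336) = 18522*(-24119) = -446732118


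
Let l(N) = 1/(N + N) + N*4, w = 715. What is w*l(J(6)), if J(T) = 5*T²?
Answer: 37065743/72 ≈ 5.1480e+5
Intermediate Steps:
l(N) = 1/(2*N) + 4*N
w*l(J(6)) = 715*(1/(2*((5*6²))) + 4*(5*6²)) = 715*(1/(2*((5*36))) + 4*(5*36)) = 715*((½)/180 + 4*180) = 715*((½)*(1/180) + 720) = 715*(1/360 + 720) = 715*(259201/360) = 37065743/72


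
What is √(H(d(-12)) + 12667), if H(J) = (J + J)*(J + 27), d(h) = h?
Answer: √12307 ≈ 110.94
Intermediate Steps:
H(J) = 2*J*(27 + J) (H(J) = (2*J)*(27 + J) = 2*J*(27 + J))
√(H(d(-12)) + 12667) = √(2*(-12)*(27 - 12) + 12667) = √(2*(-12)*15 + 12667) = √(-360 + 12667) = √12307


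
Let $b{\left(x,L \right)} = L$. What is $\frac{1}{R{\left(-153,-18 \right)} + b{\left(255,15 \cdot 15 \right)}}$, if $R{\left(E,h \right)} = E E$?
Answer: $\frac{1}{23634} \approx 4.2312 \cdot 10^{-5}$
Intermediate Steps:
$R{\left(E,h \right)} = E^{2}$
$\frac{1}{R{\left(-153,-18 \right)} + b{\left(255,15 \cdot 15 \right)}} = \frac{1}{\left(-153\right)^{2} + 15 \cdot 15} = \frac{1}{23409 + 225} = \frac{1}{23634}$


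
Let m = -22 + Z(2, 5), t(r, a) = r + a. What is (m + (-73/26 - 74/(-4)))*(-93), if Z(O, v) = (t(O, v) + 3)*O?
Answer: -16554/13 ≈ -1273.4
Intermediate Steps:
t(r, a) = a + r
Z(O, v) = O*(3 + O + v) (Z(O, v) = ((v + O) + 3)*O = ((O + v) + 3)*O = (3 + O + v)*O = O*(3 + O + v))
m = -2 (m = -22 + 2*(3 + 2 + 5) = -22 + 2*10 = -22 + 20 = -2)
(m + (-73/26 - 74/(-4)))*(-93) = (-2 + (-73/26 - 74/(-4)))*(-93) = (-2 + (-73*1/26 - 74*(-¼)))*(-93) = (-2 + (-73/26 + 37/2))*(-93) = (-2 + 204/13)*(-93) = (178/13)*(-93) = -16554/13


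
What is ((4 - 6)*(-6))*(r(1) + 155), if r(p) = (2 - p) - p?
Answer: 1860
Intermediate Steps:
r(p) = 2 - 2*p
((4 - 6)*(-6))*(r(1) + 155) = ((4 - 6)*(-6))*((2 - 2*1) + 155) = (-2*(-6))*((2 - 2) + 155) = 12*(0 + 155) = 12*155 = 1860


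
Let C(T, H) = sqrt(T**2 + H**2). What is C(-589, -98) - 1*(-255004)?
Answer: 255004 + 5*sqrt(14261) ≈ 2.5560e+5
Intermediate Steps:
C(T, H) = sqrt(H**2 + T**2)
C(-589, -98) - 1*(-255004) = sqrt((-98)**2 + (-589)**2) - 1*(-255004) = sqrt(9604 + 346921) + 255004 = sqrt(356525) + 255004 = 5*sqrt(14261) + 255004 = 255004 + 5*sqrt(14261)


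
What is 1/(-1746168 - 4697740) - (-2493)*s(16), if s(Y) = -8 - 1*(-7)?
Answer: -16064662645/6443908 ≈ -2493.0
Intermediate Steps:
s(Y) = -1 (s(Y) = -8 + 7 = -1)
1/(-1746168 - 4697740) - (-2493)*s(16) = 1/(-1746168 - 4697740) - (-2493)*(-1) = 1/(-6443908) - 1*2493 = -1/6443908 - 2493 = -16064662645/6443908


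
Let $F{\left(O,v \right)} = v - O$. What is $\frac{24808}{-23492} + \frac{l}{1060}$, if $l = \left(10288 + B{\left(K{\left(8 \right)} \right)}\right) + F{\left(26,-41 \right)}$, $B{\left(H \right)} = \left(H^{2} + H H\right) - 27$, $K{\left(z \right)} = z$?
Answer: $\frac{3860499}{444670} \approx 8.6817$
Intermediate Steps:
$B{\left(H \right)} = -27 + 2 H^{2}$ ($B{\left(H \right)} = \left(H^{2} + H^{2}\right) - 27 = 2 H^{2} - 27 = -27 + 2 H^{2}$)
$l = 10322$ ($l = \left(10288 - \left(27 - 2 \cdot 8^{2}\right)\right) - 67 = \left(10288 + \left(-27 + 2 \cdot 64\right)\right) - 67 = \left(10288 + \left(-27 + 128\right)\right) - 67 = \left(10288 + 101\right) - 67 = 10389 - 67 = 10322$)
$\frac{24808}{-23492} + \frac{l}{1060} = \frac{24808}{-23492} + \frac{10322}{1060} = 24808 \left(- \frac{1}{23492}\right) + 10322 \cdot \frac{1}{1060} = - \frac{886}{839} + \frac{5161}{530} = \frac{3860499}{444670}$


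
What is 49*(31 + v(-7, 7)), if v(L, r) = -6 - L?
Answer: 1568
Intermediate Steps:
49*(31 + v(-7, 7)) = 49*(31 + (-6 - 1*(-7))) = 49*(31 + (-6 + 7)) = 49*(31 + 1) = 49*32 = 1568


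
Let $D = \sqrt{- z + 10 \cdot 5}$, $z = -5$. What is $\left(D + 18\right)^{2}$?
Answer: $\left(18 + \sqrt{55}\right)^{2} \approx 645.98$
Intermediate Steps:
$D = \sqrt{55}$ ($D = \sqrt{\left(-1\right) \left(-5\right) + 10 \cdot 5} = \sqrt{5 + 50} = \sqrt{55} \approx 7.4162$)
$\left(D + 18\right)^{2} = \left(\sqrt{55} + 18\right)^{2} = \left(18 + \sqrt{55}\right)^{2}$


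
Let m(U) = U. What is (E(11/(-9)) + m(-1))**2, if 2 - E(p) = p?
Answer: 400/81 ≈ 4.9383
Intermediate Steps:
E(p) = 2 - p
(E(11/(-9)) + m(-1))**2 = ((2 - 11/(-9)) - 1)**2 = ((2 - 11*(-1)/9) - 1)**2 = ((2 - 1*(-11/9)) - 1)**2 = ((2 + 11/9) - 1)**2 = (29/9 - 1)**2 = (20/9)**2 = 400/81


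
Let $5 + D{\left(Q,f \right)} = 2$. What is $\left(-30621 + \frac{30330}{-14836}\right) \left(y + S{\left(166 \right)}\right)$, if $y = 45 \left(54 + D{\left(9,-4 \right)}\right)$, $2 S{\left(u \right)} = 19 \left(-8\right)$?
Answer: $- \frac{504071907717}{7418} \approx -6.7953 \cdot 10^{7}$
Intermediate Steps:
$D{\left(Q,f \right)} = -3$ ($D{\left(Q,f \right)} = -5 + 2 = -3$)
$S{\left(u \right)} = -76$ ($S{\left(u \right)} = \frac{19 \left(-8\right)}{2} = \frac{1}{2} \left(-152\right) = -76$)
$y = 2295$ ($y = 45 \left(54 - 3\right) = 45 \cdot 51 = 2295$)
$\left(-30621 + \frac{30330}{-14836}\right) \left(y + S{\left(166 \right)}\right) = \left(-30621 + \frac{30330}{-14836}\right) \left(2295 - 76\right) = \left(-30621 + 30330 \left(- \frac{1}{14836}\right)\right) 2219 = \left(-30621 - \frac{15165}{7418}\right) 2219 = \left(- \frac{227161743}{7418}\right) 2219 = - \frac{504071907717}{7418}$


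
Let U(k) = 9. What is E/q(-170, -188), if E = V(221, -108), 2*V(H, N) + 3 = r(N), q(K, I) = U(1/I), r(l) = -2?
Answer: -5/18 ≈ -0.27778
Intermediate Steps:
q(K, I) = 9
V(H, N) = -5/2 (V(H, N) = -3/2 + (1/2)*(-2) = -3/2 - 1 = -5/2)
E = -5/2 ≈ -2.5000
E/q(-170, -188) = -5/2/9 = -5/2*1/9 = -5/18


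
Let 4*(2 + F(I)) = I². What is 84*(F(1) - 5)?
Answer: -567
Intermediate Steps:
F(I) = -2 + I²/4
84*(F(1) - 5) = 84*((-2 + (¼)*1²) - 5) = 84*((-2 + (¼)*1) - 5) = 84*((-2 + ¼) - 5) = 84*(-7/4 - 5) = 84*(-27/4) = -567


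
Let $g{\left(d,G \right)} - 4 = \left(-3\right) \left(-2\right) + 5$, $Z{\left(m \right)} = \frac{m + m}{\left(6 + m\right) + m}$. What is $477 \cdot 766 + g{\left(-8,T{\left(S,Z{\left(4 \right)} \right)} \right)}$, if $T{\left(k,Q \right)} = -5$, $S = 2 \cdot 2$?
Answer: $365397$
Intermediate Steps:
$Z{\left(m \right)} = \frac{2 m}{6 + 2 m}$
$S = 4$
$g{\left(d,G \right)} = 15$ ($g{\left(d,G \right)} = 4 + \left(\left(-3\right) \left(-2\right) + 5\right) = 4 + \left(6 + 5\right) = 4 + 11 = 15$)
$477 \cdot 766 + g{\left(-8,T{\left(S,Z{\left(4 \right)} \right)} \right)} = 477 \cdot 766 + 15 = 365382 + 15 = 365397$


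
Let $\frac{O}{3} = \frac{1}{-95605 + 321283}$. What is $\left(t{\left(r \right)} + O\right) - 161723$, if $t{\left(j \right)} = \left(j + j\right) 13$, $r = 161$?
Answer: $- \frac{11850878361}{75226} \approx -1.5754 \cdot 10^{5}$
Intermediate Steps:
$t{\left(j \right)} = 26 j$ ($t{\left(j \right)} = 2 j 13 = 26 j$)
$O = \frac{1}{75226}$ ($O = \frac{3}{-95605 + 321283} = \frac{3}{225678} = 3 \cdot \frac{1}{225678} = \frac{1}{75226} \approx 1.3293 \cdot 10^{-5}$)
$\left(t{\left(r \right)} + O\right) - 161723 = \left(26 \cdot 161 + \frac{1}{75226}\right) - 161723 = \left(4186 + \frac{1}{75226}\right) - 161723 = \frac{314896037}{75226} - 161723 = - \frac{11850878361}{75226}$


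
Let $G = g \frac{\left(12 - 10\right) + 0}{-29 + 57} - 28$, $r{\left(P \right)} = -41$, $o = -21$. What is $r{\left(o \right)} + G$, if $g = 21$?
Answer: $- \frac{135}{2} \approx -67.5$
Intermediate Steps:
$G = - \frac{53}{2}$ ($G = 21 \frac{\left(12 - 10\right) + 0}{-29 + 57} - 28 = 21 \frac{2 + 0}{28} - 28 = 21 \cdot 2 \cdot \frac{1}{28} - 28 = 21 \cdot \frac{1}{14} - 28 = \frac{3}{2} - 28 = - \frac{53}{2} \approx -26.5$)
$r{\left(o \right)} + G = -41 - \frac{53}{2} = - \frac{135}{2}$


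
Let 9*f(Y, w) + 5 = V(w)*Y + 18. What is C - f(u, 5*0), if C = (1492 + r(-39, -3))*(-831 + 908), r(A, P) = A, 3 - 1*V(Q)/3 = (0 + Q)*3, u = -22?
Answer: 1007114/9 ≈ 1.1190e+5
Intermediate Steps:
V(Q) = 9 - 9*Q (V(Q) = 9 - 3*(0 + Q)*3 = 9 - 3*Q*3 = 9 - 9*Q)
C = 111881 (C = (1492 - 39)*(-831 + 908) = 1453*77 = 111881)
f(Y, w) = 13/9 + Y*(9 - 9*w)/9 (f(Y, w) = -5/9 + ((9 - 9*w)*Y + 18)/9 = -5/9 + (Y*(9 - 9*w) + 18)/9 = -5/9 + (18 + Y*(9 - 9*w))/9 = -5/9 + (2 + Y*(9 - 9*w)/9) = 13/9 + Y*(9 - 9*w)/9)
C - f(u, 5*0) = 111881 - (13/9 - 22 - 1*(-22)*5*0) = 111881 - (13/9 - 22 - 1*(-22)*0) = 111881 - (13/9 - 22 + 0) = 111881 - 1*(-185/9) = 111881 + 185/9 = 1007114/9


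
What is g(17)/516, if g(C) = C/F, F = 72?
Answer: 17/37152 ≈ 0.00045758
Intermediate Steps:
g(C) = C/72
g(17)/516 = ((1/72)*17)/516 = (17/72)*(1/516) = 17/37152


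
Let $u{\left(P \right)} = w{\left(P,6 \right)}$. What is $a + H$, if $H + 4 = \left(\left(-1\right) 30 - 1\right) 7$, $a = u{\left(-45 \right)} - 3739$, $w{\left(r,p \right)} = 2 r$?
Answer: $-4050$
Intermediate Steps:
$u{\left(P \right)} = 2 P$
$a = -3829$ ($a = 2 \left(-45\right) - 3739 = -90 - 3739 = -3829$)
$H = -221$ ($H = -4 + \left(\left(-1\right) 30 - 1\right) 7 = -4 + \left(-30 - 1\right) 7 = -4 - 217 = -221$)
$a + H = -3829 - 221 = -4050$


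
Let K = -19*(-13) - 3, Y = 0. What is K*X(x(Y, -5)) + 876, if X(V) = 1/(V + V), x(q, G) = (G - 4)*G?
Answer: 39542/45 ≈ 878.71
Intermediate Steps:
K = 244 (K = 247 - 3 = 244)
x(q, G) = G*(-4 + G) (x(q, G) = (-4 + G)*G = G*(-4 + G))
X(V) = 1/(2*V)
K*X(x(Y, -5)) + 876 = 244*(1/(2*((-5*(-4 - 5))))) + 876 = 244*(1/(2*((-5*(-9))))) + 876 = 244*((½)/45) + 876 = 244*((½)*(1/45)) + 876 = 244*(1/90) + 876 = 122/45 + 876 = 39542/45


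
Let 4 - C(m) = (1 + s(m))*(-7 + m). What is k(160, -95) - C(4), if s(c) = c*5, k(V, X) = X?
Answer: -162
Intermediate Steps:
s(c) = 5*c
C(m) = 4 - (1 + 5*m)*(-7 + m)
k(160, -95) - C(4) = -95 - (11 - 5*4² + 34*4) = -95 - (11 - 5*16 + 136) = -95 - (11 - 80 + 136) = -95 - 1*67 = -95 - 67 = -162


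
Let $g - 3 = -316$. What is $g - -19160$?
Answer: $18847$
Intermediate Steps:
$g = -313$ ($g = 3 - 316 = -313$)
$g - -19160 = -313 - -19160 = -313 + 19160 = 18847$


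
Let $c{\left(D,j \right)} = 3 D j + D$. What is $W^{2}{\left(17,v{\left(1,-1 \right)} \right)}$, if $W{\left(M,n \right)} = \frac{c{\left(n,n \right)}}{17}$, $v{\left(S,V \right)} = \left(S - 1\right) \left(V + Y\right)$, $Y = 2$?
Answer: $0$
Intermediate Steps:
$v{\left(S,V \right)} = \left(-1 + S\right) \left(2 + V\right)$ ($v{\left(S,V \right)} = \left(S - 1\right) \left(V + 2\right) = \left(-1 + S\right) \left(2 + V\right)$)
$c{\left(D,j \right)} = D + 3 D j$ ($c{\left(D,j \right)} = 3 D j + D = D + 3 D j$)
$W{\left(M,n \right)} = \frac{n \left(1 + 3 n\right)}{17}$
$W^{2}{\left(17,v{\left(1,-1 \right)} \right)} = \left(\frac{\left(-2 - -1 + 2 \cdot 1 + 1 \left(-1\right)\right) \left(1 + 3 \left(-2 - -1 + 2 \cdot 1 + 1 \left(-1\right)\right)\right)}{17}\right)^{2} = \left(\frac{\left(-2 + 1 + 2 - 1\right) \left(1 + 3 \left(-2 + 1 + 2 - 1\right)\right)}{17}\right)^{2} = \left(\frac{1}{17} \cdot 0 \left(1 + 3 \cdot 0\right)\right)^{2} = \left(\frac{1}{17} \cdot 0 \left(1 + 0\right)\right)^{2} = \left(\frac{1}{17} \cdot 0 \cdot 1\right)^{2} = 0^{2} = 0$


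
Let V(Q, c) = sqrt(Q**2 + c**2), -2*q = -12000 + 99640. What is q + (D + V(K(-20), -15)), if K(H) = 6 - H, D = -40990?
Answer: -84810 + sqrt(901) ≈ -84780.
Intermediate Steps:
q = -43820 (q = -(-12000 + 99640)/2 = -1/2*87640 = -43820)
q + (D + V(K(-20), -15)) = -43820 + (-40990 + sqrt((6 - 1*(-20))**2 + (-15)**2)) = -43820 + (-40990 + sqrt((6 + 20)**2 + 225)) = -43820 + (-40990 + sqrt(26**2 + 225)) = -43820 + (-40990 + sqrt(676 + 225)) = -43820 + (-40990 + sqrt(901)) = -84810 + sqrt(901)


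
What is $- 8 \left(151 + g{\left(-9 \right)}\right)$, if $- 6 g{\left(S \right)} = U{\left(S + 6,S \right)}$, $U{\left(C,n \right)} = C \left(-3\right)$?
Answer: $-1196$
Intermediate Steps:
$U{\left(C,n \right)} = - 3 C$
$g{\left(S \right)} = 3 + \frac{S}{2}$ ($g{\left(S \right)} = - \frac{\left(-3\right) \left(S + 6\right)}{6} = - \frac{\left(-3\right) \left(6 + S\right)}{6} = - \frac{-18 - 3 S}{6} = 3 + \frac{S}{2}$)
$- 8 \left(151 + g{\left(-9 \right)}\right) = - 8 \left(151 + \left(3 + \frac{1}{2} \left(-9\right)\right)\right) = - 8 \left(151 + \left(3 - \frac{9}{2}\right)\right) = - 8 \left(151 - \frac{3}{2}\right) = \left(-8\right) \frac{299}{2} = -1196$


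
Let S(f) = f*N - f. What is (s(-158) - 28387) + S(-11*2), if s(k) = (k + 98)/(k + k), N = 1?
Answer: -2242558/79 ≈ -28387.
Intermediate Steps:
S(f) = 0 (S(f) = f*1 - f = f - f = 0)
s(k) = (98 + k)/(2*k) (s(k) = (98 + k)/((2*k)) = (98 + k)*(1/(2*k)) = (98 + k)/(2*k))
(s(-158) - 28387) + S(-11*2) = ((½)*(98 - 158)/(-158) - 28387) + 0 = ((½)*(-1/158)*(-60) - 28387) + 0 = (15/79 - 28387) + 0 = -2242558/79 + 0 = -2242558/79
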